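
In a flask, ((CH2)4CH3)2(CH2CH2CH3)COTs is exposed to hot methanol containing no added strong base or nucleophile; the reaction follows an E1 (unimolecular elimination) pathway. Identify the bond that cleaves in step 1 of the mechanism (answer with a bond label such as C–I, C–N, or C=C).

C–O

Step 1: Rate-determining heterolysis of the C–O bond gives TsO⁻ and a tertiary carbocation.
The bond broken in this step is the C–O bond.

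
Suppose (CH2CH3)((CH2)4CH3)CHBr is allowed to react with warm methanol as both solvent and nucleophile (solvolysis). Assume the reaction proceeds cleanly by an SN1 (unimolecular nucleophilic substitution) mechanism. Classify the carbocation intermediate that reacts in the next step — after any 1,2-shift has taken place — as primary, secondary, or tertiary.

secondary

Step 1: Unassisted departure of Br⁻ (taking the C–Br bonding pair) generates a secondary carbocation.
No single 1,2-shift to an adjacent carbon would give a more-substituted cation, so no rearrangement occurs.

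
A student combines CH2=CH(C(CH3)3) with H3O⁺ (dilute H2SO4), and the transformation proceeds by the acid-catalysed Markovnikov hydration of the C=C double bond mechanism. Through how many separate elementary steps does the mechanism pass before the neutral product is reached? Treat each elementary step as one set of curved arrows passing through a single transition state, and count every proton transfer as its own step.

Step 1: Protonation of the alkene by H3O⁺: the π bond acts as the nucleophile and picks up H⁺, giving the more stable (Markovnikov) secondary carbocation. H2O is released.
Step 2: A 1,2-methyl shift from the adjacent tert-butyl carbon moves the positive charge from the secondary centre to an adjacent carbon, generating a more stable tertiary carbocation.
Step 3: A lone pair on the oxygen of H2O attacks the carbocation, forming a C–O bond and an oxonium ion (a protonated alcohol).
Step 4: H2O removes a proton from the oxonium oxygen, regenerating H3O⁺ and giving the neutral alcohol.
Total: 4 elementary steps.

4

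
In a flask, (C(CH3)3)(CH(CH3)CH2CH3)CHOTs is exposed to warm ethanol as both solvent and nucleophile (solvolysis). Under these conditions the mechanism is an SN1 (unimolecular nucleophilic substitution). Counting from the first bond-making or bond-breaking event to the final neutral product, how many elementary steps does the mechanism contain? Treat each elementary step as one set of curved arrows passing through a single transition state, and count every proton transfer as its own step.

Step 1: Ionisation: the C–O σ-bond cleaves heterolytically; both bonding electrons depart with TsO⁻, leaving a secondary carbocation at the α-carbon.
Step 2: A hydride (H with its bonding pair) migrates from the adjacent sec-butyl carbon to the cationic centre — a 1,2-hydride shift — upgrading the secondary cation to a tertiary one.
Step 3: CH3CH2OH donates an oxygen lone pair into the empty p orbital of the cation, giving a protonated ether (an oxonium ion).
Step 4: A second solvent molecule removes the proton on oxygen, giving the neutral ether product.
Total: 4 elementary steps.

4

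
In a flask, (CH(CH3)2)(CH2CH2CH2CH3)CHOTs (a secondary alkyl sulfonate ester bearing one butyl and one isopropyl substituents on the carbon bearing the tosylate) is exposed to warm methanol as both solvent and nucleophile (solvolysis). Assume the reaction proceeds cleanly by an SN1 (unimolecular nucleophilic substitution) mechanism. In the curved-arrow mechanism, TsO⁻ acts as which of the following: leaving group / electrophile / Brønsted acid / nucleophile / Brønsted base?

leaving group

Step 1: Ionisation: the C–O σ-bond cleaves heterolytically; both bonding electrons depart with TsO⁻, leaving a secondary carbocation at the α-carbon.
TsO⁻ departs with both electrons of the breaking σ-bond — that is the definition of a leaving group.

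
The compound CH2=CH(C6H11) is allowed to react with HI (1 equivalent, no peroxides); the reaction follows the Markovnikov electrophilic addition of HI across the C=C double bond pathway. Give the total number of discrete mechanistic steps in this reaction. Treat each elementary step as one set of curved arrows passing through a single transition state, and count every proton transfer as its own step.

Step 1: Electrophilic addition begins with the π(C=C) electrons forming a bond to the proton of HI. Following Markovnikov's rule, the resulting cation is secondary. The H–I bond breaks heterolytically, releasing I⁻.
Step 2: A hydride (H with its bonding pair) migrates from the adjacent cyclohexyl carbon to the cationic centre — a 1,2-hydride shift — upgrading the secondary cation to a tertiary one.
Step 3: I⁻ captures the cation: a lone pair on I⁻ fills the empty p orbital, producing the alkyl halide product.
Total: 3 elementary steps.

3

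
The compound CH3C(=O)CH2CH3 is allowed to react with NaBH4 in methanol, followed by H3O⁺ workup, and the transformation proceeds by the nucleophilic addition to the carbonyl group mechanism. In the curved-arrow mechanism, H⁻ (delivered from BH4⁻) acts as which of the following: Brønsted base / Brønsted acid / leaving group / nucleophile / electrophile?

nucleophile

Step 1: A lone pair / filled orbital on H⁻ (delivered from BH4⁻) attacks the electrophilic carbonyl carbon; the π(C=O) electrons shift onto oxygen, producing a tetrahedral alkoxide intermediate.
H⁻ (delivered from BH4⁻) donates an electron pair to form a new σ-bond to carbon — it is the nucleophile.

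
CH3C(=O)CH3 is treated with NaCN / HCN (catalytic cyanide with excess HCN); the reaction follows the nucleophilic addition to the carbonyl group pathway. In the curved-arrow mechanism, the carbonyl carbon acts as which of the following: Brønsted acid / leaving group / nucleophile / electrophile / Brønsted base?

electrophile

Step 1: Nucleophilic addition: CN⁻ adds to the carbonyl carbon, pushing the π(C=O) electron pair onto oxygen and giving a tetrahedral alkoxide.
The carbonyl carbon accepts an electron pair into an empty or π* orbital — it is the electrophile.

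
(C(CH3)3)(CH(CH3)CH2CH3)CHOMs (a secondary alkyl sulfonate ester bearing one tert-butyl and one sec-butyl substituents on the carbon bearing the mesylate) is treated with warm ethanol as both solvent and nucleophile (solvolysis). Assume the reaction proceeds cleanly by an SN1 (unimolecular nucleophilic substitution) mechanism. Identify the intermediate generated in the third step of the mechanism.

oxonium ion

Step 1: Rate-determining heterolysis of the C–O bond gives MsO⁻ and a secondary carbocation.
Step 2: A 1,2-hydride shift from the adjacent sec-butyl carbon moves the positive charge from the secondary centre to an adjacent carbon, generating a more stable tertiary carbocation.
Step 3: Nucleophilic capture: the oxygen of CH3CH2OH bonds to the cationic carbon, producing an oxonium-ion intermediate.
After step 3 the species present is an oxonium ion.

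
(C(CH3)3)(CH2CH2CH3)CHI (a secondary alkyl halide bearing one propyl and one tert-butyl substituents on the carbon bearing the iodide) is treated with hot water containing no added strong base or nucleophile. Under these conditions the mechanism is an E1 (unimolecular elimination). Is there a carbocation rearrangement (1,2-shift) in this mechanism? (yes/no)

The first-formed carbocation is secondary.
The adjacent tert-butyl carbon has no hydrogen but bears methyl groups; migration of one methyl with its bonding pair (a 1,2-methyl shift) places the charge on a tertiary centre.
Tertiary is more stable than secondary, so the shift occurs.

yes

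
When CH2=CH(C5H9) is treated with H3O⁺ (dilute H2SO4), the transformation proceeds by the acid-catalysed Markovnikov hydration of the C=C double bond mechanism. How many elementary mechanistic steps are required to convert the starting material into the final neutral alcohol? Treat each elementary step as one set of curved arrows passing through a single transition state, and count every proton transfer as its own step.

Step 1: Protonation of the alkene by H3O⁺: the π bond acts as the nucleophile and picks up H⁺, giving the more stable (Markovnikov) secondary carbocation. H2O is released.
Step 2: A 1,2-hydride shift from the adjacent cyclopentyl carbon moves the positive charge from the secondary centre to an adjacent carbon, generating a more stable tertiary carbocation.
Step 3: Water acts as the nucleophile: an oxygen lone pair bonds to the cationic carbon, giving an oxonium-ion intermediate.
Step 4: Proton transfer from the O–H of the oxonium ion to H2O completes the catalytic cycle and yields the alcohol.
Total: 4 elementary steps.

4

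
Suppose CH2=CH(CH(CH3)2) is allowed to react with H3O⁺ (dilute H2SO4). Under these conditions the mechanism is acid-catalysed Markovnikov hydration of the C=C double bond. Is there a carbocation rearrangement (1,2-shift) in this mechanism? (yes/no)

The first-formed carbocation is secondary.
The adjacent isopropyl carbon already bears 2 other carbon substituents and has a hydrogen to migrate; after a 1,2-hydride shift from that carbon the positive charge sits on a tertiary centre.
Tertiary is more stable than secondary, so the shift occurs.

yes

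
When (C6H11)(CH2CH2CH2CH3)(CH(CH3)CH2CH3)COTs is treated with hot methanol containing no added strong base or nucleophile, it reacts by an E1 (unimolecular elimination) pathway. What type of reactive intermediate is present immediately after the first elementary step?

Step 1: The C–O bond breaks with both electrons going to the tosylate; TsO⁻ leaves and a tertiary carbocation remains.
After step 1 the species present is a tertiary carbocation.

tertiary carbocation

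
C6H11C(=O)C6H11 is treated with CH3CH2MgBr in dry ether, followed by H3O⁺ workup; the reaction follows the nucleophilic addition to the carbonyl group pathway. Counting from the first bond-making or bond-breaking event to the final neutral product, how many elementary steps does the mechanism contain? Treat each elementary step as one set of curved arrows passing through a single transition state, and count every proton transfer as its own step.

2

Step 1: the carbanion-like carbon of CH3CH2MgBr attacks the sp² carbonyl carbon; the C=O π bond breaks and the electrons end up as a lone pair on the alkoxide oxygen of the tetrahedral intermediate.
Step 2: On H3O⁺ workup the alkoxide oxygen is protonated, giving an alcohol.
Total: 2 elementary steps.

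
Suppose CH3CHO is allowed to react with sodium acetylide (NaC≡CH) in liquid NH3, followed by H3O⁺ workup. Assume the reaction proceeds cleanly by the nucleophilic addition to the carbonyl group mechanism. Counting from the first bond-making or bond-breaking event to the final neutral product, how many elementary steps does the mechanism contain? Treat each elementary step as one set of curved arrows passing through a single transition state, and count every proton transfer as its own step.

2

Step 1: Nucleophilic addition: HC≡C⁻ adds to the carbonyl carbon, pushing the π(C=O) electron pair onto oxygen and giving a tetrahedral alkoxide.
Step 2: Protonation of the alkoxide by H3O⁺ workup furnishes a propargyl alcohol.
Total: 2 elementary steps.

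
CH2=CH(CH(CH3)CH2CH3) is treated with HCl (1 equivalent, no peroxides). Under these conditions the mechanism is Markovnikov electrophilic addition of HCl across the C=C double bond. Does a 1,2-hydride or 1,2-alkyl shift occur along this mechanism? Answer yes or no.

yes

The first-formed carbocation is secondary.
The adjacent sec-butyl carbon already bears 2 other carbon substituents and has a hydrogen to migrate; after a 1,2-hydride shift from that carbon the positive charge sits on a tertiary centre.
Tertiary is more stable than secondary, so the shift occurs.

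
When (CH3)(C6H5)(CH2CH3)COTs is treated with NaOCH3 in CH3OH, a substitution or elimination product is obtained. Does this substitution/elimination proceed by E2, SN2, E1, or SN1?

E2

Conditions: a strong base with a tertiary substrate bearing a β-hydrogen.
These conditions are the textbook signature of the E2 pathway.
A strong (often hindered) base removes a β-H in concert with loss of the leaving group — bimolecular elimination.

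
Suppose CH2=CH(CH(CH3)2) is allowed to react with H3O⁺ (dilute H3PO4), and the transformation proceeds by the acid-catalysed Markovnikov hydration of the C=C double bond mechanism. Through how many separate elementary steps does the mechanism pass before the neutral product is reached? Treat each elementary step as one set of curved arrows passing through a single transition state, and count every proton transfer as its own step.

Step 1: The π electrons of the C=C bond attack a proton of H3O⁺; Markovnikov addition places the new C–H on the less-substituted alkene carbon, so the positive charge ends up on the more-substituted carbon — a secondary carbocation. H2O is released.
Step 2: A hydride (H with its bonding pair) migrates from the adjacent isopropyl carbon to the cationic centre — a 1,2-hydride shift — upgrading the secondary cation to a tertiary one.
Step 3: Water acts as the nucleophile: an oxygen lone pair bonds to the cationic carbon, giving an oxonium-ion intermediate.
Step 4: Deprotonation of the oxonium ion by a water molecule delivers the neutral alcohol and regenerates the acid catalyst.
Total: 4 elementary steps.

4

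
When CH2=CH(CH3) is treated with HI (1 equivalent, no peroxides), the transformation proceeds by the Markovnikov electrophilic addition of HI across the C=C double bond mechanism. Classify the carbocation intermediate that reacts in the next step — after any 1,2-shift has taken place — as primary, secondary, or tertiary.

secondary

Step 1: Electrophilic addition begins with the π(C=C) electrons forming a bond to the proton of HI. Following Markovnikov's rule, the resulting cation is secondary. The H–I bond breaks heterolytically, releasing I⁻.
No single 1,2-shift to an adjacent carbon would give a more-substituted cation, so no rearrangement occurs.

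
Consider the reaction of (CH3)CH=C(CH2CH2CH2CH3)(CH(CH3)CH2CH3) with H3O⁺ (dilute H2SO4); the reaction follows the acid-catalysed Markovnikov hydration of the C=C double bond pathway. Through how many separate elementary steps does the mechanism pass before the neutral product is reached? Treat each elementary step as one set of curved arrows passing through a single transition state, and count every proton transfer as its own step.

3

Step 1: Protonation of the alkene by H3O⁺: the π bond acts as the nucleophile and picks up H⁺, giving the more stable (Markovnikov) tertiary carbocation. H2O is released.
(No 1,2-shift: no single shift to an adjacent carbon would give a more stable cation.)
Step 2: A lone pair on the oxygen of H2O attacks the carbocation, forming a C–O bond and an oxonium ion (a protonated alcohol).
Step 3: Proton transfer from the O–H of the oxonium ion to H2O completes the catalytic cycle and yields the alcohol.
Total: 3 elementary steps.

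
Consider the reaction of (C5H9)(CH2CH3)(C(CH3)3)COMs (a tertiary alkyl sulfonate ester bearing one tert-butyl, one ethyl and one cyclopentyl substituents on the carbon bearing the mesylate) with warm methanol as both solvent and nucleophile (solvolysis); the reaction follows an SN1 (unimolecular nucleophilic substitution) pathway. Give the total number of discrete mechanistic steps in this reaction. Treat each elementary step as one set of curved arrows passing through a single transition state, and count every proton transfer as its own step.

Step 1: Unassisted departure of MsO⁻ (taking the C–O bonding pair) generates a tertiary carbocation.
(No 1,2-shift: no single shift to an adjacent carbon would give a more stable cation.)
Step 2: A lone pair on the oxygen of CH3OH attacks the carbocation, forming a new C–O σ-bond and an oxonium ion.
Step 3: Deprotonation of the oxonium oxygen by solvent methanol yields the neutral ether.
Total: 3 elementary steps.

3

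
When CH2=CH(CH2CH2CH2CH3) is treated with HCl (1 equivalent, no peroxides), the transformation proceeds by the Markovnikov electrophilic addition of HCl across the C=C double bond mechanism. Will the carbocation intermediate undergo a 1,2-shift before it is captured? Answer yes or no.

The first-formed carbocation is secondary.
No single 1,2-shift to an adjacent carbon would produce a more-substituted cation than the one already present, so no rearrangement occurs.

no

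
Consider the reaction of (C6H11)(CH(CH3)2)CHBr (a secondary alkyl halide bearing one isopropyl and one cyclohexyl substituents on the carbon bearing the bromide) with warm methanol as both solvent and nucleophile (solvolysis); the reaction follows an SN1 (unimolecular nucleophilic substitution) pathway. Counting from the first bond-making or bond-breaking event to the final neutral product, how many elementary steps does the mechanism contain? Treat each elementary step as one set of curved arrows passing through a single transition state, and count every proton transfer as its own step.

Step 1: Unassisted departure of Br⁻ (taking the C–Br bonding pair) generates a secondary carbocation.
Step 2: Carbocation rearrangement: a 1,2-hydride shift from the adjacent isopropyl carbon converts the initially-formed secondary cation into the more stable tertiary cation.
Step 3: CH3OH donates an oxygen lone pair into the empty p orbital of the cation, giving a protonated ether (an oxonium ion).
Step 4: A second solvent molecule removes the proton on oxygen, giving the neutral ether product.
Total: 4 elementary steps.

4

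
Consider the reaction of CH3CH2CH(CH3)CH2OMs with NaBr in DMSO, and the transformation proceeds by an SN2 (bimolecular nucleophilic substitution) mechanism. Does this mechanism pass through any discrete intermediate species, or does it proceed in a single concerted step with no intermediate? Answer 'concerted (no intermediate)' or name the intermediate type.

Br⁻ attacks the back face of the α-carbon while MsO⁻ departs with the C–O bonding pair — a single concerted displacement through a pentacoordinate transition state.
All bond changes occur in one transition state; no discrete intermediate is formed.

concerted (no intermediate)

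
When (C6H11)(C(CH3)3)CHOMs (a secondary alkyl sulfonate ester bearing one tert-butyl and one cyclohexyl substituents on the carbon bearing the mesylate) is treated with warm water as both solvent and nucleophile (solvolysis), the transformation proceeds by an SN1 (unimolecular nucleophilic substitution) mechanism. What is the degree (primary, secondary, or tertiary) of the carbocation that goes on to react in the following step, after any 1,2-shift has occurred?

tertiary

Step 1: Ionisation: the C–O σ-bond cleaves heterolytically; both bonding electrons depart with MsO⁻, leaving a secondary carbocation at the α-carbon.
Step 2: A 1,2-hydride shift from the adjacent cyclohexyl carbon moves the positive charge from the secondary centre to an adjacent carbon, generating a more stable tertiary carbocation.
The cation rearranges from secondary to tertiary via a 1,2-hydride shift from the adjacent cyclohexyl carbon; the tertiary cation is what reacts next.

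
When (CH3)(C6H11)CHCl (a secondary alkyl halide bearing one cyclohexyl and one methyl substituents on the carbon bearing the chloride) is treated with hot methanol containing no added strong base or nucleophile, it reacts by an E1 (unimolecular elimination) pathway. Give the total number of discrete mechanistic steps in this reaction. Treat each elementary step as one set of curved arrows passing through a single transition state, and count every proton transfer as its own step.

3

Step 1: Unassisted departure of Cl⁻ (taking the C–Cl bonding pair) generates a secondary carbocation.
Step 2: A 1,2-hydride shift from the adjacent cyclohexyl carbon moves the positive charge from the secondary centre to an adjacent carbon, generating a more stable tertiary carbocation.
Step 3: A weak base (a methanol molecule from the solvent) removes a proton from a carbon adjacent to the cationic centre; the electrons of that C–H bond become the new π(C=C) bond, giving the alkene.
Total: 3 elementary steps.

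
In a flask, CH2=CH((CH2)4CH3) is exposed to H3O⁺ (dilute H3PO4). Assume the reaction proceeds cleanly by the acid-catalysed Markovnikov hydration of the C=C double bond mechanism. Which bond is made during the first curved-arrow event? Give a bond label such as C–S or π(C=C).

C–H

Step 1: Protonation of the alkene by H3O⁺: the π bond acts as the nucleophile and picks up H⁺, giving the more stable (Markovnikov) secondary carbocation. H2O is released.
The bond formed in this step is the C–H bond.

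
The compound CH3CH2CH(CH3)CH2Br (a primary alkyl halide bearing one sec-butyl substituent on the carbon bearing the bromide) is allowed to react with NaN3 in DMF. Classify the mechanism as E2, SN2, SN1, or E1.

SN2

Conditions: a primary substrate with a strong nucleophile in the polar aprotic solvent DMF.
These conditions are the textbook signature of the SN2 pathway.
An unhindered substrate with a strong nucleophile in a polar aprotic solvent favours one-step backside displacement.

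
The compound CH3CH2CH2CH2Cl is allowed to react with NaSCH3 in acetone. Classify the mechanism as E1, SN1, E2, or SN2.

SN2

Conditions: a primary substrate with a strong nucleophile in the polar aprotic solvent acetone.
These conditions are the textbook signature of the SN2 pathway.
An unhindered substrate with a strong nucleophile in a polar aprotic solvent favours one-step backside displacement.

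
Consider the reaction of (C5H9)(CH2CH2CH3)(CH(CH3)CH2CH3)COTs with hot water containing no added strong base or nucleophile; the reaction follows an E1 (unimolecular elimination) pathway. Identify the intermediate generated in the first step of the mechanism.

Step 1: Rate-determining heterolysis of the C–O bond gives TsO⁻ and a tertiary carbocation.
After step 1 the species present is a tertiary carbocation.

tertiary carbocation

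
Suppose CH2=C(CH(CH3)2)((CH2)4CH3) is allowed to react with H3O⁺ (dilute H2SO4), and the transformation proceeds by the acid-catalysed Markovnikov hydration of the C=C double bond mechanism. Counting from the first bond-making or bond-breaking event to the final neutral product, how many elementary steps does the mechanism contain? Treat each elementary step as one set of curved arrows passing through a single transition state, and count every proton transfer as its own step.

3

Step 1: The π electrons of the C=C bond attack a proton of H3O⁺; Markovnikov addition places the new C–H on the less-substituted alkene carbon, so the positive charge ends up on the more-substituted carbon — a tertiary carbocation. H2O is released.
(No 1,2-shift: no single shift to an adjacent carbon would give a more stable cation.)
Step 2: A lone pair on the oxygen of H2O attacks the carbocation, forming a C–O bond and an oxonium ion (a protonated alcohol).
Step 3: Proton transfer from the O–H of the oxonium ion to H2O completes the catalytic cycle and yields the alcohol.
Total: 3 elementary steps.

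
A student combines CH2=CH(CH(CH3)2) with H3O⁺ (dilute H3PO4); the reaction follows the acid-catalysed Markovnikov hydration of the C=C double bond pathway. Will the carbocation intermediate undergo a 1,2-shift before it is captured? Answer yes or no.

The first-formed carbocation is secondary.
The adjacent isopropyl carbon already bears 2 other carbon substituents and has a hydrogen to migrate; after a 1,2-hydride shift from that carbon the positive charge sits on a tertiary centre.
Tertiary is more stable than secondary, so the shift occurs.

yes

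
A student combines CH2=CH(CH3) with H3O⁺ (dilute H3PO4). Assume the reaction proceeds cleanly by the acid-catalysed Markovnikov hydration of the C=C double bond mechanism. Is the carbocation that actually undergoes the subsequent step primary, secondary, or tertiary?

secondary

Step 1: Protonation of the alkene by H3O⁺: the π bond acts as the nucleophile and picks up H⁺, giving the more stable (Markovnikov) secondary carbocation. H2O is released.
No single 1,2-shift to an adjacent carbon would give a more-substituted cation, so no rearrangement occurs.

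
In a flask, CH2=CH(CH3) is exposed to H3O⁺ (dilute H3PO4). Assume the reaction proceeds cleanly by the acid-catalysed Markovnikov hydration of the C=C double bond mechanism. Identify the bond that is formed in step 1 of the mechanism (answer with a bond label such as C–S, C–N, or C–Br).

Step 1: Electrophilic addition begins with the π(C=C) electrons forming a bond to the proton of H3O⁺. Following Markovnikov's rule, the resulting cation is secondary. H2O is released.
The bond formed in this step is the C–H bond.

C–H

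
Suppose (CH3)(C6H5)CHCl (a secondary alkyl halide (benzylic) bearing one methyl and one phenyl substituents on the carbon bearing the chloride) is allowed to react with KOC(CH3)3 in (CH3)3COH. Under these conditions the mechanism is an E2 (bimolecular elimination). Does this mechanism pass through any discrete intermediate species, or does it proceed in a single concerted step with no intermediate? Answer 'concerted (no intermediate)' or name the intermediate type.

concerted (no intermediate)

In one step, (CH3)3CO⁻ pulls off a β-proton, the C–Cl bond cleaves, and a C=C double bond forms between the α- and β-carbons (E2, anti elimination).
All bond changes occur in one transition state; no discrete intermediate is formed.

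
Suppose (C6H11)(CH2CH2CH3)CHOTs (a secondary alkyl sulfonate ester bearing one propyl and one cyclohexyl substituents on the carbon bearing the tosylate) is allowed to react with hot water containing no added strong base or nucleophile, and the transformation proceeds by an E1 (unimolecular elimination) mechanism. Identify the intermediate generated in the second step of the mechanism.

Step 1: Unassisted departure of TsO⁻ (taking the C–O bonding pair) generates a secondary carbocation.
Step 2: A 1,2-hydride shift from the adjacent cyclohexyl carbon moves the positive charge from the secondary centre to an adjacent carbon, generating a more stable tertiary carbocation.
After step 2 the species present is a tertiary carbocation.

tertiary carbocation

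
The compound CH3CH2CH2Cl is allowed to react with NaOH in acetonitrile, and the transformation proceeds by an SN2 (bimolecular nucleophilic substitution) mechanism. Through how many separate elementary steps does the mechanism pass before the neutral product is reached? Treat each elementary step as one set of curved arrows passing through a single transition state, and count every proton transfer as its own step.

Step 1: Backside attack by OH⁻ on the carbon bearing the chloride: the new C–O bond forms as the C–Cl bond breaks, with Walden inversion at carbon.
Total: 1 elementary step.

1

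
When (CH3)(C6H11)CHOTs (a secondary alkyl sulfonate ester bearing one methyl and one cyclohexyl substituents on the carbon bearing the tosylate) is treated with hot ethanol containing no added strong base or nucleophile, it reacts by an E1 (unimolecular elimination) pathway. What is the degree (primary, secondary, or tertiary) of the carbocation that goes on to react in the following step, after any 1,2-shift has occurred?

tertiary

Step 1: Unassisted departure of TsO⁻ (taking the C–O bonding pair) generates a secondary carbocation.
Step 2: Carbocation rearrangement: a 1,2-hydride shift from the adjacent cyclohexyl carbon converts the initially-formed secondary cation into the more stable tertiary cation.
The cation rearranges from secondary to tertiary via a 1,2-hydride shift from the adjacent cyclohexyl carbon; the tertiary cation is what reacts next.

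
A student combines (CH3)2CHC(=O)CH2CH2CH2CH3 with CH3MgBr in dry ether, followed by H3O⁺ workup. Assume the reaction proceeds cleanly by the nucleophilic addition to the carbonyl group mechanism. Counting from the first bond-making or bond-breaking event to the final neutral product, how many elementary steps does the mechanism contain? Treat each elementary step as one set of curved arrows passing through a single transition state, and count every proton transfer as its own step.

Step 1: Nucleophilic addition: the carbanion-like carbon of CH3MgBr adds to the carbonyl carbon, pushing the π(C=O) electron pair onto oxygen and giving a tetrahedral alkoxide.
Step 2: On H3O⁺ workup the alkoxide oxygen is protonated, giving an alcohol.
Total: 2 elementary steps.

2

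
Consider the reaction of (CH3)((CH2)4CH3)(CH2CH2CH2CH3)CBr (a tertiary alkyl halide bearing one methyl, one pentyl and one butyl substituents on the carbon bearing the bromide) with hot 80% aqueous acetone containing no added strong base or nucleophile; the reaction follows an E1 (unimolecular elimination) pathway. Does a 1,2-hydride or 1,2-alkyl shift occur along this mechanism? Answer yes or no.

no

The first-formed carbocation is tertiary.
No single 1,2-shift to an adjacent carbon would produce a more-substituted cation than the one already present, so no rearrangement occurs.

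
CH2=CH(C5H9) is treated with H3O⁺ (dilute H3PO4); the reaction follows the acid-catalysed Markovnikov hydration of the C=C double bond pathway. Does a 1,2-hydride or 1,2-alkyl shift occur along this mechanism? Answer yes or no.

The first-formed carbocation is secondary.
The adjacent cyclopentyl carbon already bears 2 other carbon substituents and has a hydrogen to migrate; after a 1,2-hydride shift from that carbon the positive charge sits on a tertiary centre.
Tertiary is more stable than secondary, so the shift occurs.

yes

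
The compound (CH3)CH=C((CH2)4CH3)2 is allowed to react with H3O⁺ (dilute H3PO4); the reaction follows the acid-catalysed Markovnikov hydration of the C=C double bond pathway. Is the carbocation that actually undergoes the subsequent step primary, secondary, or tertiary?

Step 1: Protonation of the alkene by H3O⁺: the π bond acts as the nucleophile and picks up H⁺, giving the more stable (Markovnikov) tertiary carbocation. H2O is released.
No single 1,2-shift to an adjacent carbon would give a more-substituted cation, so no rearrangement occurs.

tertiary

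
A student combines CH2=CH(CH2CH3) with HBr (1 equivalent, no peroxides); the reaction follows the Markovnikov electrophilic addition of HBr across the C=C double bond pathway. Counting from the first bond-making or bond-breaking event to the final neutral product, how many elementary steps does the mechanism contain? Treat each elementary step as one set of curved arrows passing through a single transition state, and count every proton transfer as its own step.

2

Step 1: Electrophilic addition begins with the π(C=C) electrons forming a bond to the proton of HBr. Following Markovnikov's rule, the resulting cation is secondary. The H–Br bond breaks heterolytically, releasing Br⁻.
(No 1,2-shift: no single shift to an adjacent carbon would give a more stable cation.)
Step 2: The Br⁻ anion donates a lone pair to the carbocation, forming the new C–Br σ-bond and giving the neutral alkyl halide.
Total: 2 elementary steps.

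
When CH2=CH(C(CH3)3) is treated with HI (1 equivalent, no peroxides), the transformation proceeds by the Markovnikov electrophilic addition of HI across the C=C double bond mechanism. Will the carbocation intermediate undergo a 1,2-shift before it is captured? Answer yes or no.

The first-formed carbocation is secondary.
The adjacent tert-butyl carbon has no hydrogen but bears methyl groups; migration of one methyl with its bonding pair (a 1,2-methyl shift) places the charge on a tertiary centre.
Tertiary is more stable than secondary, so the shift occurs.

yes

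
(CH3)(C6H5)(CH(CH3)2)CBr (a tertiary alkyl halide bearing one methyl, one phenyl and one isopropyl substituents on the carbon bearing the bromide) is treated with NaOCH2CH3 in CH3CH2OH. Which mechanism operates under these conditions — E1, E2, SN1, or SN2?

E2

Conditions: a strong base with a tertiary substrate bearing a β-hydrogen.
These conditions are the textbook signature of the E2 pathway.
A strong (often hindered) base removes a β-H in concert with loss of the leaving group — bimolecular elimination.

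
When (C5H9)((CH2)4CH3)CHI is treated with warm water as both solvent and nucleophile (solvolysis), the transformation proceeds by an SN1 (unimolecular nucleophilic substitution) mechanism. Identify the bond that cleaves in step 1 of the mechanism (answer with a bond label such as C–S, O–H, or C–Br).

C–I

Step 1: The C–I bond breaks with both electrons going to the iodide; I⁻ leaves and a secondary carbocation remains.
The bond broken in this step is the C–I bond.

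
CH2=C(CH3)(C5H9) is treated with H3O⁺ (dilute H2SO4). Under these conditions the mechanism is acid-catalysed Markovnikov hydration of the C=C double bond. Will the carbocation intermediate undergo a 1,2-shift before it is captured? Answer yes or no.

no

The first-formed carbocation is tertiary.
No single 1,2-shift to an adjacent carbon would produce a more-substituted cation than the one already present, so no rearrangement occurs.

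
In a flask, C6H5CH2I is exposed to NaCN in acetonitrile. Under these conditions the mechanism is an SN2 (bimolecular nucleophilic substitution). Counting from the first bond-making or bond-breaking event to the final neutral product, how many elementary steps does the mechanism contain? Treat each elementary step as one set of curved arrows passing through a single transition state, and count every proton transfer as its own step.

1

Step 1: CN⁻ attacks the back face of the α-carbon while I⁻ departs with the C–I bonding pair — a single concerted displacement through a pentacoordinate transition state.
Total: 1 elementary step.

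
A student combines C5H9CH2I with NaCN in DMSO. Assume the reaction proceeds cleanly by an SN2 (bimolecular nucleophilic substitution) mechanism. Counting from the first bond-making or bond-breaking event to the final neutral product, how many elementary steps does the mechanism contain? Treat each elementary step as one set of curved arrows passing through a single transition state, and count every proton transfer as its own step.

1

Step 1: The cyanide nucleophile donates a lone pair from C to the α-carbon in a backside attack; simultaneously the C–I σ-bond breaks and both of its electrons leave with I⁻. One concerted step with inversion of configuration.
Total: 1 elementary step.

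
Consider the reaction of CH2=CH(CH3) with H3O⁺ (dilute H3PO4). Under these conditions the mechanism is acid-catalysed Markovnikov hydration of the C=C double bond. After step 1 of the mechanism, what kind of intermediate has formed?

Step 1: The π electrons of the C=C bond attack a proton of H3O⁺; Markovnikov addition places the new C–H on the less-substituted alkene carbon, so the positive charge ends up on the more-substituted carbon — a secondary carbocation. H2O is released.
After step 1 the species present is a secondary carbocation.

secondary carbocation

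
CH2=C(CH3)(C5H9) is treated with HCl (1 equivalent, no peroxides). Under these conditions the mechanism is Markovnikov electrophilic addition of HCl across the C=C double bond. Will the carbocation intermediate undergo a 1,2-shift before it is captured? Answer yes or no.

The first-formed carbocation is tertiary.
No single 1,2-shift to an adjacent carbon would produce a more-substituted cation than the one already present, so no rearrangement occurs.

no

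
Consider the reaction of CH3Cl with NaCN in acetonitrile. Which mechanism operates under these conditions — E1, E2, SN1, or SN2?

SN2

Conditions: a methyl substrate with a strong nucleophile in the polar aprotic solvent acetonitrile.
These conditions are the textbook signature of the SN2 pathway.
An unhindered substrate with a strong nucleophile in a polar aprotic solvent favours one-step backside displacement.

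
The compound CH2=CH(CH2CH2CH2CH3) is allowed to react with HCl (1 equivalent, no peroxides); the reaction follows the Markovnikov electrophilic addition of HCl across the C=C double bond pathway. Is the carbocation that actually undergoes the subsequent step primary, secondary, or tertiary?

secondary

Step 1: The π electrons of the C=C bond attack a proton of HCl; Markovnikov addition places the new C–H on the less-substituted alkene carbon, so the positive charge ends up on the more-substituted carbon — a secondary carbocation. The H–Cl bond breaks heterolytically, releasing Cl⁻.
No single 1,2-shift to an adjacent carbon would give a more-substituted cation, so no rearrangement occurs.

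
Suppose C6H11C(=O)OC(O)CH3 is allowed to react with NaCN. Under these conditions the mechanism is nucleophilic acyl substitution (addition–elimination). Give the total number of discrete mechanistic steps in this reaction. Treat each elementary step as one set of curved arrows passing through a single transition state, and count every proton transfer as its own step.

Step 1: A lone pair on the C of CN⁻ attacks the electrophilic acyl carbon; the π(C=O) electrons move onto oxygen, giving a tetrahedral intermediate.
Step 2: Collapse of the tetrahedral intermediate: the alkoxide oxygen pushes its lone pair back to re-form C=O while CH3CO2⁻ leaves.
Total: 2 elementary steps.

2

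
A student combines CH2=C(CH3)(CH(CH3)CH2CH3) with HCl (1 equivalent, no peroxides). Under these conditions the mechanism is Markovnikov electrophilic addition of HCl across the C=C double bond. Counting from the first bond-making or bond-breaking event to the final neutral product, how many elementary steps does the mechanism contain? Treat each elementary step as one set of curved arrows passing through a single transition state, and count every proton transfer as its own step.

Step 1: Electrophilic addition begins with the π(C=C) electrons forming a bond to the proton of HCl. Following Markovnikov's rule, the resulting cation is tertiary. The H–Cl bond breaks heterolytically, releasing Cl⁻.
(No 1,2-shift: no single shift to an adjacent carbon would give a more stable cation.)
Step 2: Nucleophilic attack by Cl⁻ on the carbocation completes the addition, giving R–Cl.
Total: 2 elementary steps.

2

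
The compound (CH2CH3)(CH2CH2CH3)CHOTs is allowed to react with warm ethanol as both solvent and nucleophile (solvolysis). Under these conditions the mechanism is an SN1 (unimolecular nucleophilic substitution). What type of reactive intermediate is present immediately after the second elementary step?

Step 1: The C–O bond breaks with both electrons going to the tosylate; TsO⁻ leaves and a secondary carbocation remains.
Step 2: Nucleophilic capture: the oxygen of CH3CH2OH bonds to the cationic carbon, producing an oxonium-ion intermediate.
After step 2 the species present is an oxonium ion.

oxonium ion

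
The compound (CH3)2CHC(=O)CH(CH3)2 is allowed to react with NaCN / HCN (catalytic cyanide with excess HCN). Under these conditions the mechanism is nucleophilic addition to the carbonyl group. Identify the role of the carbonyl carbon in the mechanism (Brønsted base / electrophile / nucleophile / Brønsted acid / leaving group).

Step 1: A lone pair / filled orbital on CN⁻ attacks the electrophilic carbonyl carbon; the π(C=O) electrons shift onto oxygen, producing a tetrahedral alkoxide intermediate.
The carbonyl carbon accepts an electron pair into an empty or π* orbital — it is the electrophile.

electrophile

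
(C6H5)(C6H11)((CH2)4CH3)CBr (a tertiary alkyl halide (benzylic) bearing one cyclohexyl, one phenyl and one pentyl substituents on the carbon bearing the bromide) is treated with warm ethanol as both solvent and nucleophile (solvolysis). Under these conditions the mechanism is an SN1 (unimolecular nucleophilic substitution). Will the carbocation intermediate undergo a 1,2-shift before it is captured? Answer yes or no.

The first-formed carbocation is tertiary.
No single 1,2-shift to an adjacent carbon would produce a more-substituted cation than the one already present, so no rearrangement occurs.

no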